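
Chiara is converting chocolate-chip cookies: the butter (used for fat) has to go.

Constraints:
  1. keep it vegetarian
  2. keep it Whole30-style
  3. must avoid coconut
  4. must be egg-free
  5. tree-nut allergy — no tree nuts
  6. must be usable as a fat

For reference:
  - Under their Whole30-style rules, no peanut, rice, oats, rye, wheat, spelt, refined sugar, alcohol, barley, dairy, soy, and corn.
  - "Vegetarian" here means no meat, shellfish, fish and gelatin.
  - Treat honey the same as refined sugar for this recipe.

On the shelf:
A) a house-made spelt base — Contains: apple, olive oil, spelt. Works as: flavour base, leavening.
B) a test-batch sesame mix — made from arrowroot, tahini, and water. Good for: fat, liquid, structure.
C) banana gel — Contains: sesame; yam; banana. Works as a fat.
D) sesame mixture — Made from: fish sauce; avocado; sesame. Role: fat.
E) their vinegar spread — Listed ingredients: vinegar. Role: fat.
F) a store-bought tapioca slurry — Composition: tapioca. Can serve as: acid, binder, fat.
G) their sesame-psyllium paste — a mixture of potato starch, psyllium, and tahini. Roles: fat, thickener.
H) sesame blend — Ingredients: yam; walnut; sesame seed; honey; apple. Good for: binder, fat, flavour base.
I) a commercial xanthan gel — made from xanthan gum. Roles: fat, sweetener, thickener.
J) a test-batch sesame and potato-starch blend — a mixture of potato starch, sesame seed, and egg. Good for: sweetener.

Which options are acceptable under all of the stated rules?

A: not usable as a fat; has spelt, so not Whole30-style — reject
B: only tahini, arrowroot, and water; none excluded — keep
C: all constraints satisfied — OK
D: has fish sauce, so not vegetarian — reject
E: works as a fat, no coconut, Whole30-style — valid
F: nothing on the exclusion list — valid
G: only tahini, potato starch, and psyllium; none excluded — OK
H: has honey, so not Whole30-style; has walnut, so not tree-nut-free — reject
I: nothing on the exclusion list — valid
J: not usable as a fat; has egg, so not egg-free — reject

B, C, E, F, G, I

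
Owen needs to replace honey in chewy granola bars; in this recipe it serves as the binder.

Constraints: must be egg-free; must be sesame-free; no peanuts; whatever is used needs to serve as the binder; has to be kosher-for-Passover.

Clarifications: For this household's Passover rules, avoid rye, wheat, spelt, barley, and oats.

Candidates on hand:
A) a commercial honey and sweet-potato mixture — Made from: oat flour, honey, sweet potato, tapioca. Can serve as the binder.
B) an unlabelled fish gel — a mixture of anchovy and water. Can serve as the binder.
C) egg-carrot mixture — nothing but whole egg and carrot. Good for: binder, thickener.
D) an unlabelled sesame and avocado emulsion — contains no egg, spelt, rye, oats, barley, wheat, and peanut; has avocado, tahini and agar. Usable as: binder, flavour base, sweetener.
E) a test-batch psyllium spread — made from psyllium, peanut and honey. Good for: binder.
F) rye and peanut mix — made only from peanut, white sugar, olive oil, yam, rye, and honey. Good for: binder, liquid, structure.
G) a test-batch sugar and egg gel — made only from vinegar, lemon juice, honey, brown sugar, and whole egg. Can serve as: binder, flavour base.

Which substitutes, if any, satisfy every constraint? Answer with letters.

B

A: has oat flour, so not kosher-for-Passover — out
B: only anchovy and water; none excluded — OK
C: has whole egg, so not egg-free — reject
D: has tahini, so not sesame-free — reject
E: has peanut, so not peanut-free — no
F: has rye, so not kosher-for-Passover; has peanut, so not peanut-free — out
G: has whole egg, so not egg-free — reject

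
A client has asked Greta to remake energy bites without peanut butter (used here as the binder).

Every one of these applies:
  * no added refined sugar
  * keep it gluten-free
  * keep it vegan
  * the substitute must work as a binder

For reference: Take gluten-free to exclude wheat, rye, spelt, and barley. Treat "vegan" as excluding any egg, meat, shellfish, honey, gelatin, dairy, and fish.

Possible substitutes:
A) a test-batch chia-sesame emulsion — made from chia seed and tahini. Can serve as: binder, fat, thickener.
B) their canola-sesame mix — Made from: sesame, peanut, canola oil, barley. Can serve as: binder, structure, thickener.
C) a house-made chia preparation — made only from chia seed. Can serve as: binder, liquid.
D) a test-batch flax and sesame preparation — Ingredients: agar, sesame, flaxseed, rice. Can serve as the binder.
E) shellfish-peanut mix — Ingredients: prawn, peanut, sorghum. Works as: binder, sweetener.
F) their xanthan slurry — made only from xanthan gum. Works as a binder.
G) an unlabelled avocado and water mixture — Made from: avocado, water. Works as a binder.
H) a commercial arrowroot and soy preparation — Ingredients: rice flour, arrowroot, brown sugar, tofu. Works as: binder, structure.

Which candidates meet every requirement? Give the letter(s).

A: only tahini and chia seed; none excluded — keep
B: has barley, so not gluten-free — no
C: only chia seed; none excluded — valid
D: works as a binder, gluten-free, vegan — OK
E: has prawn, so not vegan — no
F: nothing on the exclusion list — keep
G: every rule checks out — OK
H: has brown sugar, so not no-added-sugar — out

A, C, D, F, G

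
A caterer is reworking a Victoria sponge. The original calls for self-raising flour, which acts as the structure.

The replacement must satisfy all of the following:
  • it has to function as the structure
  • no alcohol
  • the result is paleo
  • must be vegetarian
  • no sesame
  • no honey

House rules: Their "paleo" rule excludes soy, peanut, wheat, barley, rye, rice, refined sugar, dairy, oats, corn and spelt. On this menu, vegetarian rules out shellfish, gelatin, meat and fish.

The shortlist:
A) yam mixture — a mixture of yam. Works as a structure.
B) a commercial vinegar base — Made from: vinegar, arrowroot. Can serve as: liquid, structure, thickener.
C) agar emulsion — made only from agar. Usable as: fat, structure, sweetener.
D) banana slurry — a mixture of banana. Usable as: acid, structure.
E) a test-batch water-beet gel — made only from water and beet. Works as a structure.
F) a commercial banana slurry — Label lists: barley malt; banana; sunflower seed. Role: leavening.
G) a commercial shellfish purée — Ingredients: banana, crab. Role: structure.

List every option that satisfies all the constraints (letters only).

A: only yam; none excluded — OK
B: paleo, vegetarian — keep
C: only agar; none excluded — valid
D: no sesame, paleo — valid
E: only beet and water; none excluded — valid
F: not usable as a structure; has barley malt, so not paleo — reject
G: has crab, so not vegetarian — out

A, B, C, D, E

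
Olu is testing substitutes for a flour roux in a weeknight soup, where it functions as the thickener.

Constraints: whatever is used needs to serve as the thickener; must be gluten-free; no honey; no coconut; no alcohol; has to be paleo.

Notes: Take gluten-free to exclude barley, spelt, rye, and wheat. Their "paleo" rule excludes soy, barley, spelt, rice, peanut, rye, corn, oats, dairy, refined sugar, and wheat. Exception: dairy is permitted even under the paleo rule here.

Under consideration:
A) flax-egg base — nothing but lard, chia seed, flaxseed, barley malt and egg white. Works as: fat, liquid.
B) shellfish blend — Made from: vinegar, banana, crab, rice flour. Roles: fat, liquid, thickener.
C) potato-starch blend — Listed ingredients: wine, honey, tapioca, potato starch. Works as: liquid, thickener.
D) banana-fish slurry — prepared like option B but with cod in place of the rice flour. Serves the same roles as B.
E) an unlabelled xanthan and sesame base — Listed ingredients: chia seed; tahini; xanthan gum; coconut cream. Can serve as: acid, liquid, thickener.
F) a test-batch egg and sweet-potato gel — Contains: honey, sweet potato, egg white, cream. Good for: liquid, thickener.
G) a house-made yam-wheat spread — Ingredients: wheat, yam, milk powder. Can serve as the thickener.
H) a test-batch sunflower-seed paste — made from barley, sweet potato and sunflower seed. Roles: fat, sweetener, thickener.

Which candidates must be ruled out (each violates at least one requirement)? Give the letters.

A: not usable as a thickener; has barley malt, so not gluten-free (and 1 more) — out
B: has rice flour, so not paleo — no
C: has wine, so not alcohol-free; has honey, so not honey-free — reject
D: cod and crab etc. — none of it excluded — OK
E: has coconut cream, so not coconut-free — out
F: has honey, so not honey-free — no
G: has wheat, so not gluten-free; has wheat, so not paleo — no
H: has barley, so not gluten-free; has barley, so not paleo — out

A, B, C, E, F, G, H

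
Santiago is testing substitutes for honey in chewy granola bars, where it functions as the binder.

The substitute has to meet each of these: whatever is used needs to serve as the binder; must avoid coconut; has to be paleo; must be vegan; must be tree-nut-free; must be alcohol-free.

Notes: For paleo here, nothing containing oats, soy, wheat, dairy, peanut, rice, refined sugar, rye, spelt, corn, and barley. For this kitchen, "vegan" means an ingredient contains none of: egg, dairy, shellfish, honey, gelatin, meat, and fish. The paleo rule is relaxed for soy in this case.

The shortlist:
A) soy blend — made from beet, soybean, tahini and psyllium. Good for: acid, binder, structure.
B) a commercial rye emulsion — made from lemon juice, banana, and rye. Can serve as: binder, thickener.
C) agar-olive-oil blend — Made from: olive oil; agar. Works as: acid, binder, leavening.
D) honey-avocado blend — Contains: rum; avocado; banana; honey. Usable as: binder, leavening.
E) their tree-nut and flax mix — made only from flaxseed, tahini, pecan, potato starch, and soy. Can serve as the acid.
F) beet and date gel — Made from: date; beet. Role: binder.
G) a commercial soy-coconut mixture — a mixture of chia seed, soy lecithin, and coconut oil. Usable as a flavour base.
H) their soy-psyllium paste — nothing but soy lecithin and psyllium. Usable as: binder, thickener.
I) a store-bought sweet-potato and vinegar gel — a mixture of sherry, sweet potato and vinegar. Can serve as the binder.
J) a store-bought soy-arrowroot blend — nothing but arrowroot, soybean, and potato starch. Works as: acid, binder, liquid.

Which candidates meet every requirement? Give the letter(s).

A: soy is permitted under the paleo carve-out; nothing else excluded — keep
B: has rye, so not paleo — out
C: only olive oil and agar; none excluded — valid
D: has honey, so not vegan; has rum, so not alcohol-free — reject
E: not usable as a binder; has pecan, so not tree-nut-free — no
F: no alcohol, no coconut — OK
G: not usable as a binder; has coconut oil, so not coconut-free — reject
H: soy is permitted under the paleo carve-out; nothing else excluded — valid
I: has sherry, so not alcohol-free — reject
J: soy is permitted under the paleo carve-out; nothing else excluded — keep

A, C, F, H, J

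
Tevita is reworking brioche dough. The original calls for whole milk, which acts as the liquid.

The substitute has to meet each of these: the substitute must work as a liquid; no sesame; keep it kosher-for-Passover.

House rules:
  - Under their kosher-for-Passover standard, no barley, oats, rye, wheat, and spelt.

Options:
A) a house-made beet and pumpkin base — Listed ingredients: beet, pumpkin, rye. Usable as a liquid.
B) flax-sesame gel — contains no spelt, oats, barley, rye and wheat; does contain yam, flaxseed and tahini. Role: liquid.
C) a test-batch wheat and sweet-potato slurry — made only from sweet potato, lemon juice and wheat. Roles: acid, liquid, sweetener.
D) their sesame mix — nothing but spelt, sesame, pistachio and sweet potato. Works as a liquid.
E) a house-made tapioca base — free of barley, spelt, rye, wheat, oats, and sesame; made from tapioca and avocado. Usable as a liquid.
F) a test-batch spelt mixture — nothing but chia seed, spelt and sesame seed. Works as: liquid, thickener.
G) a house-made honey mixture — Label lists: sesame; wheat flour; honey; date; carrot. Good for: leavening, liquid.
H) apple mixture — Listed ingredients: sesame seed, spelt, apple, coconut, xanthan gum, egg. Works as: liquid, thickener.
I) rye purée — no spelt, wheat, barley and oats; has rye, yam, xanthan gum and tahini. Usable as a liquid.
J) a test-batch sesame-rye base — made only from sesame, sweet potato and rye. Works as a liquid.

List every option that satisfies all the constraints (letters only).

E

A: has rye, so not kosher-for-Passover — no
B: has tahini, so not sesame-free — reject
C: has wheat, so not kosher-for-Passover — out
D: has spelt, so not kosher-for-Passover; has sesame, so not sesame-free — reject
E: nothing on the exclusion list — OK
F: has spelt, so not kosher-for-Passover; has sesame seed, so not sesame-free — reject
G: has wheat flour, so not kosher-for-Passover; has sesame, so not sesame-free — reject
H: has spelt, so not kosher-for-Passover; has sesame seed, so not sesame-free — no
I: has rye, so not kosher-for-Passover; has tahini, so not sesame-free — reject
J: has rye, so not kosher-for-Passover; has sesame, so not sesame-free — out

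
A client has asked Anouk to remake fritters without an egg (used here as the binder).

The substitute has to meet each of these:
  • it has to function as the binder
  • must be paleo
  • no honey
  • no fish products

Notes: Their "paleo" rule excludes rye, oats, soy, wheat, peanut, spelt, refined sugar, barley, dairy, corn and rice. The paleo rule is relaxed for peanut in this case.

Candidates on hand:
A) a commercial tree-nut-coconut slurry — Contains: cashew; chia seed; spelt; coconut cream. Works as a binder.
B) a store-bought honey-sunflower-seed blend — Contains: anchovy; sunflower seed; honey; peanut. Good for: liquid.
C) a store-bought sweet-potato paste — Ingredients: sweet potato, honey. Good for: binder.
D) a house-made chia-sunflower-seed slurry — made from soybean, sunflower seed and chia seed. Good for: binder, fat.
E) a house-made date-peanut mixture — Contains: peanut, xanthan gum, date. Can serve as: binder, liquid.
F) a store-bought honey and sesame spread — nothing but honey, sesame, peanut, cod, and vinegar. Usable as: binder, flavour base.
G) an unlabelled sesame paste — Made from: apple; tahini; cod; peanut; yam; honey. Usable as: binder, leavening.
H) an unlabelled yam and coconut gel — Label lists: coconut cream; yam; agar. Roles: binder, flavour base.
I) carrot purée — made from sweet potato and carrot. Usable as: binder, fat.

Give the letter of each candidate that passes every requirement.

E, H, I

A: has spelt, so not paleo — no
B: not usable as a binder; has anchovy, so not fish-free (and 1 more) — out
C: has honey, so not honey-free — reject
D: has soybean, so not paleo — out
E: peanut is permitted under the paleo carve-out; nothing else excluded — keep
F: has cod, so not fish-free; has honey, so not honey-free — reject
G: has cod, so not fish-free; has honey, so not honey-free — out
H: every rule checks out — OK
I: nothing on the exclusion list — OK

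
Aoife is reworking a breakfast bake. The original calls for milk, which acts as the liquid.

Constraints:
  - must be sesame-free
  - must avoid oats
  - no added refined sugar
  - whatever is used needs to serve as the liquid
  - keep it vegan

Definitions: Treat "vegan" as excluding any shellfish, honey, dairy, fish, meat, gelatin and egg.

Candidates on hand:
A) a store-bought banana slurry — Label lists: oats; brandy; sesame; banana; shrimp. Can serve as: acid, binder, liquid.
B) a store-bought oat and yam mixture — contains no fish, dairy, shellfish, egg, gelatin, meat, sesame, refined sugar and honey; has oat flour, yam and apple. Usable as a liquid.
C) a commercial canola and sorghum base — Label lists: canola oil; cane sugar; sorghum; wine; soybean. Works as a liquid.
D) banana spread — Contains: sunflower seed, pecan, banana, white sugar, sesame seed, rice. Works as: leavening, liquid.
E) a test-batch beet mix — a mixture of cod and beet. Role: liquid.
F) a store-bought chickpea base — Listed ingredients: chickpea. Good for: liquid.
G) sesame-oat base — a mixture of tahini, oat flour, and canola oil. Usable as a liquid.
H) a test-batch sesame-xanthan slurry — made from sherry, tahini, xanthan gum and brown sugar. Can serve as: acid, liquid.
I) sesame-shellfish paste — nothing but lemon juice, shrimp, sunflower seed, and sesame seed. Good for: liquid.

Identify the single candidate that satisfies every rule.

A: has shrimp, so not vegan; has oats, so not oat-free (and 1 more) — no
B: has oat flour, so not oat-free — reject
C: has cane sugar, so not no-added-sugar — no
D: has white sugar, so not no-added-sugar; has sesame seed, so not sesame-free — no
E: has cod, so not vegan — no
F: only chickpea; none excluded — valid
G: has oat flour, so not oat-free; has tahini, so not sesame-free — reject
H: has brown sugar, so not no-added-sugar; has tahini, so not sesame-free — out
I: has shrimp, so not vegan; has sesame seed, so not sesame-free — reject

F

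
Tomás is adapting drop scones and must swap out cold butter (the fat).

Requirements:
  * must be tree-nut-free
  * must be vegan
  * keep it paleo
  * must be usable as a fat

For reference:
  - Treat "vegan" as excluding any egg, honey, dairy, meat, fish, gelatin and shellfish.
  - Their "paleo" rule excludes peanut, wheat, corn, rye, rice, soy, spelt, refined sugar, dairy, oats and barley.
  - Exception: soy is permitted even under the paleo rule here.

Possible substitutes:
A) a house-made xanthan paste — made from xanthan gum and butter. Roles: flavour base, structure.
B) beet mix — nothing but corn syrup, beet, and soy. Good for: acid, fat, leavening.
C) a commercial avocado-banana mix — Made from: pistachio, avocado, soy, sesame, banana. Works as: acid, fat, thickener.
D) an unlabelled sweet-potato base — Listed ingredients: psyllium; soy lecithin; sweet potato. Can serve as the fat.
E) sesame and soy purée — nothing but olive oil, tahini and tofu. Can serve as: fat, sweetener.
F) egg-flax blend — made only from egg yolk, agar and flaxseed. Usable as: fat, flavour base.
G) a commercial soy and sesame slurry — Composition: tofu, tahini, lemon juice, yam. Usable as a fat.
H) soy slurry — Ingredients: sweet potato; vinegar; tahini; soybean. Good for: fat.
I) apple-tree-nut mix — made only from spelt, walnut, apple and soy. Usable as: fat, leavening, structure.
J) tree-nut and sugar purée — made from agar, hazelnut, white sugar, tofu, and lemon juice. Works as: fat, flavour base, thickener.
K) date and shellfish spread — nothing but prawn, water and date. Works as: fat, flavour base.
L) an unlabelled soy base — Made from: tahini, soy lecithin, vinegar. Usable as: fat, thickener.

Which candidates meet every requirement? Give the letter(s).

D, E, G, H, L

A: not usable as a fat; has butter, so not vegan (and 1 more) — out
B: has corn syrup, so not paleo — out
C: has pistachio, so not tree-nut-free — out
D: soy is permitted under the paleo carve-out; nothing else excluded — OK
E: soy is permitted under the paleo carve-out; nothing else excluded — OK
F: has egg yolk, so not vegan — out
G: soy is permitted under the paleo carve-out; nothing else excluded — keep
H: soy is permitted under the paleo carve-out; nothing else excluded — valid
I: has spelt, so not paleo; has walnut, so not tree-nut-free — no
J: has white sugar, so not paleo; has hazelnut, so not tree-nut-free — out
K: has prawn, so not vegan — no
L: soy is permitted under the paleo carve-out; nothing else excluded — OK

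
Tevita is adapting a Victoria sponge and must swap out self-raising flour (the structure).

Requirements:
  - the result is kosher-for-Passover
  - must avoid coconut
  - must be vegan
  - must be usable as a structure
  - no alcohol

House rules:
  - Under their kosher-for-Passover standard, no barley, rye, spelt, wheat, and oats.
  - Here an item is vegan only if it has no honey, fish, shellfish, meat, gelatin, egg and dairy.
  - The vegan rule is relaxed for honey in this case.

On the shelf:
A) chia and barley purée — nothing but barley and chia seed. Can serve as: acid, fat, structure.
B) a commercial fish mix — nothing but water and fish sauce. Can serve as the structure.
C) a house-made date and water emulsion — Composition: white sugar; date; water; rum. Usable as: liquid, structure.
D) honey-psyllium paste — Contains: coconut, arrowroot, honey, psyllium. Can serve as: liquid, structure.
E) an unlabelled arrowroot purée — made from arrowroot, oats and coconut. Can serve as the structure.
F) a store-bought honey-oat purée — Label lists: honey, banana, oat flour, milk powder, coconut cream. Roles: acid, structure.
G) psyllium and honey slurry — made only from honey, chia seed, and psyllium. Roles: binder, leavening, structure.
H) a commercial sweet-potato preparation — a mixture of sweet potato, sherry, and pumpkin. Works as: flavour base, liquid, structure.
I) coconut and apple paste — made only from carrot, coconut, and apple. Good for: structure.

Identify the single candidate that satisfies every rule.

G

A: has barley, so not kosher-for-Passover — reject
B: has fish sauce, so not vegan — out
C: has rum, so not alcohol-free — no
D: has coconut, so not coconut-free — reject
E: has oats, so not kosher-for-Passover; has coconut, so not coconut-free — out
F: has oat flour, so not kosher-for-Passover; has milk powder, so not vegan (and 1 more) — out
G: honey is permitted under the vegan carve-out; nothing else excluded — keep
H: has sherry, so not alcohol-free — no
I: has coconut, so not coconut-free — reject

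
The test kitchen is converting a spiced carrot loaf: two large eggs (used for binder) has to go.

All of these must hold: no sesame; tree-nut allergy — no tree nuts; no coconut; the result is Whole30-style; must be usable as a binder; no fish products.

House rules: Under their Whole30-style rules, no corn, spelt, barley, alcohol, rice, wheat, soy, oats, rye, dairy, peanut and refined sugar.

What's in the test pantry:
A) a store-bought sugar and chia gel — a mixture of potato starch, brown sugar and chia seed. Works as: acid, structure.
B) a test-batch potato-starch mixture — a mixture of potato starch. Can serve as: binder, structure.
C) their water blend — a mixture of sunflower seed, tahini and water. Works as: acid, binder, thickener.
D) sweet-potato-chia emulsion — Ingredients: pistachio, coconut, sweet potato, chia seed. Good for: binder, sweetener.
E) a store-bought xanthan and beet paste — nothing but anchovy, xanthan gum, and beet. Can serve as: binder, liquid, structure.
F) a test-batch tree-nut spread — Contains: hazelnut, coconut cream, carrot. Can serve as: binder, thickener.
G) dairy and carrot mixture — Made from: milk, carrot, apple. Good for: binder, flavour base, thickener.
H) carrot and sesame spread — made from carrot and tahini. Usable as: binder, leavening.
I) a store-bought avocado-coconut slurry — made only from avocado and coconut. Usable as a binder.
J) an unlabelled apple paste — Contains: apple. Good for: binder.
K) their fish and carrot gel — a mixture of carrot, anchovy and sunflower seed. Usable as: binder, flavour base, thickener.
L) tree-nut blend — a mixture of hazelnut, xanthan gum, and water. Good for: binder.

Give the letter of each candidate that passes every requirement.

A: not usable as a binder; has brown sugar, so not Whole30-style — reject
B: no sesame, no fish — valid
C: has tahini, so not sesame-free — reject
D: has coconut, so not coconut-free; has pistachio, so not tree-nut-free — out
E: has anchovy, so not fish-free — reject
F: has coconut cream, so not coconut-free; has hazelnut, so not tree-nut-free — reject
G: has milk, so not Whole30-style — out
H: has tahini, so not sesame-free — out
I: has coconut, so not coconut-free — reject
J: works as a binder, Whole30-style, no tree nuts — OK
K: has anchovy, so not fish-free — no
L: has hazelnut, so not tree-nut-free — out

B, J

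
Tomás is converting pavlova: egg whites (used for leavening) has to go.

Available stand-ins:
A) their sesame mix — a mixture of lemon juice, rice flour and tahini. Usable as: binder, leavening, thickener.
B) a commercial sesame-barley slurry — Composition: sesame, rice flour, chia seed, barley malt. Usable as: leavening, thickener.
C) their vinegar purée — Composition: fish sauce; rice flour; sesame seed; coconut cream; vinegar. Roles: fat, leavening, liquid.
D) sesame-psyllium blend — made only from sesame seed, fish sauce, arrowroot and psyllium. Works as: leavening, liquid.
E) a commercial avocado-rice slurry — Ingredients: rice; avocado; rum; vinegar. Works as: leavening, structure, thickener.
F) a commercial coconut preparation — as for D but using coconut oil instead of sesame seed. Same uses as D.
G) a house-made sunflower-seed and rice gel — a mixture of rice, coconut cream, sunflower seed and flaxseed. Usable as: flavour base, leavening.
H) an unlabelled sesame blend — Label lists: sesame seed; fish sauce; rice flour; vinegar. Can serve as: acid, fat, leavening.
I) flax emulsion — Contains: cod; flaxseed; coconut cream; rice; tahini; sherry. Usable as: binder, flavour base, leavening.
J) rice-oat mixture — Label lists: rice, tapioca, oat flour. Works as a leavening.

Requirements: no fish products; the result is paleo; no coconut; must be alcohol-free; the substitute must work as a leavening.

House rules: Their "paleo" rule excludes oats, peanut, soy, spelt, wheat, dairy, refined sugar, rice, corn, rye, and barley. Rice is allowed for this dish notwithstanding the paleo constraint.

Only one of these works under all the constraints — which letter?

A

A: rice is permitted under the paleo carve-out; nothing else excluded — valid
B: has barley malt, so not paleo — out
C: has coconut cream, so not coconut-free; has fish sauce, so not fish-free — out
D: has fish sauce, so not fish-free — no
E: has rum, so not alcohol-free — no
F: has coconut oil, so not coconut-free; has fish sauce, so not fish-free — out
G: has coconut cream, so not coconut-free — out
H: has fish sauce, so not fish-free — no
I: has coconut cream, so not coconut-free; has cod, so not fish-free (and 1 more) — no
J: has oat flour, so not paleo — no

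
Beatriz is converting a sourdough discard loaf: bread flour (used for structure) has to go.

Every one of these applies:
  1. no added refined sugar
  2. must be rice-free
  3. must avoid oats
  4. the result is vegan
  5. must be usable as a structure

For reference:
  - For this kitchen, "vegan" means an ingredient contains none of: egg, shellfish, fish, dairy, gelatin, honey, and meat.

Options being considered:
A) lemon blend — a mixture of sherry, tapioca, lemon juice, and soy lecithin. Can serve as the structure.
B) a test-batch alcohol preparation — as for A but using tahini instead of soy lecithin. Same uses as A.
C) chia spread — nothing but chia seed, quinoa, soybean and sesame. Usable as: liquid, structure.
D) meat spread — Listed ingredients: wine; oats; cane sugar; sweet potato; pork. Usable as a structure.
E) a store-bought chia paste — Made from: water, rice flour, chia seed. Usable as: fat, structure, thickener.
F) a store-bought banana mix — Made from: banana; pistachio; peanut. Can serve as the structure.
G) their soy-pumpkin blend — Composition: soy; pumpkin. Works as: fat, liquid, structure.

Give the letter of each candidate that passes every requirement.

A: sherry and soy lecithin etc. — none of it excluded — OK
B: no oats, vegan — keep
C: sesame and soybean etc. — none of it excluded — keep
D: has pork, so not vegan; has oats, so not oat-free (and 1 more) — reject
E: has rice flour, so not rice-free — reject
F: only peanut, pistachio and banana; none excluded — keep
G: every rule checks out — OK

A, B, C, F, G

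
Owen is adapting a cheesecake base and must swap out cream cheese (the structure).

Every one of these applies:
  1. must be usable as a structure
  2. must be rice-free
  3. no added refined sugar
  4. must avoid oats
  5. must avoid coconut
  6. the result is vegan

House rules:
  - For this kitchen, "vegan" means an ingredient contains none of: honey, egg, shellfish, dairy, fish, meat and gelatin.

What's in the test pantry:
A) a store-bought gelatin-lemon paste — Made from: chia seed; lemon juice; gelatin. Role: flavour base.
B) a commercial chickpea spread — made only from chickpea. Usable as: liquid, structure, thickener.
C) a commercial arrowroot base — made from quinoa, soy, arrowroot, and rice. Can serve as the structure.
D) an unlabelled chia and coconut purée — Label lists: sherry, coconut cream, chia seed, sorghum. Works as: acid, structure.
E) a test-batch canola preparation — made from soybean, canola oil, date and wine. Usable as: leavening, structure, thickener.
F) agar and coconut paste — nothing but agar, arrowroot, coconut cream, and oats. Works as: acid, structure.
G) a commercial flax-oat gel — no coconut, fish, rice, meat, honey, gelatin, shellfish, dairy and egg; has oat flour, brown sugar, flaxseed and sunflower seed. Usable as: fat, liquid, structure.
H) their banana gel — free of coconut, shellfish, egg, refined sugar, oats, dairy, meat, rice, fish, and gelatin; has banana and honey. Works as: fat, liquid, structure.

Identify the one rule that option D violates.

usable as a structure: satisfied
vegan: satisfied
rice-free: satisfied
coconut-free: has coconut cream — fails
oat-free: satisfied
no-added-sugar: satisfied

coconut-free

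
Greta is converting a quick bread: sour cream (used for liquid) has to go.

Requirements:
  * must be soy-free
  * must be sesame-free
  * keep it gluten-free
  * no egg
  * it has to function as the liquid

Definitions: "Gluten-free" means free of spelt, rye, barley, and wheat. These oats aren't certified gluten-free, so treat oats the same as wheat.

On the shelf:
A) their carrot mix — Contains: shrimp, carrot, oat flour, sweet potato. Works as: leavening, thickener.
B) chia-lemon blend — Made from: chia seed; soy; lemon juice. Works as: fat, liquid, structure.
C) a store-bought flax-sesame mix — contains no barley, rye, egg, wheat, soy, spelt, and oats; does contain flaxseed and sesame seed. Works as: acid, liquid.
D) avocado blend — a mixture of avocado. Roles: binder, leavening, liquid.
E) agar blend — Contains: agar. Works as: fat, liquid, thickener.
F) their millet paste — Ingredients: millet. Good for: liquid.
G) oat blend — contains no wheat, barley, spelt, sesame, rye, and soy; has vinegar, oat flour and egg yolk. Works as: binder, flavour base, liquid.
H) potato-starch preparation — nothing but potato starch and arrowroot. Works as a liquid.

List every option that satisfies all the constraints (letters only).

D, E, F, H

A: not usable as a liquid; has oat flour, so not gluten-free — out
B: has soy, so not soy-free — reject
C: has sesame seed, so not sesame-free — out
D: only avocado; none excluded — keep
E: works as a liquid, no sesame, gluten-free — keep
F: gluten-free, no sesame — OK
G: has oat flour, so not gluten-free; has egg yolk, so not egg-free — reject
H: no egg, no sesame — keep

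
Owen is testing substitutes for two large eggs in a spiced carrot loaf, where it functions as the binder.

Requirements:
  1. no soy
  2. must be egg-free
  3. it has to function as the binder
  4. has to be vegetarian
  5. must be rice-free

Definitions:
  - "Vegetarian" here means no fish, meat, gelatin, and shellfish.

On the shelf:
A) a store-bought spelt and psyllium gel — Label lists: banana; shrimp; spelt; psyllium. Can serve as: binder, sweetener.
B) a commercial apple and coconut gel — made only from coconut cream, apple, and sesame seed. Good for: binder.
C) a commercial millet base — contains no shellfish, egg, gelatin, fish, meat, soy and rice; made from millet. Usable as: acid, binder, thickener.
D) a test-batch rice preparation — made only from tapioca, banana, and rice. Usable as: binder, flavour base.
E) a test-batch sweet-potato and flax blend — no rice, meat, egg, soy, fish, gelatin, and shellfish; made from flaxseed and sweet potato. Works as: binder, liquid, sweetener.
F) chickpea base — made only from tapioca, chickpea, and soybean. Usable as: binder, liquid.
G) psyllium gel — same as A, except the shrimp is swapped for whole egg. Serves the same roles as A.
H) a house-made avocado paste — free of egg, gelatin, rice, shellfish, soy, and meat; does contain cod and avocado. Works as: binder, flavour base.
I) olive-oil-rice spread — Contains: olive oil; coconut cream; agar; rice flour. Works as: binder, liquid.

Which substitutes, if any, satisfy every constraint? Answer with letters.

B, C, E

A: has shrimp, so not vegetarian — reject
B: nothing on the exclusion list — OK
C: every rule checks out — keep
D: has rice, so not rice-free — reject
E: no rice, vegetarian — valid
F: has soybean, so not soy-free — no
G: has whole egg, so not egg-free — out
H: has cod, so not vegetarian — no
I: has rice flour, so not rice-free — no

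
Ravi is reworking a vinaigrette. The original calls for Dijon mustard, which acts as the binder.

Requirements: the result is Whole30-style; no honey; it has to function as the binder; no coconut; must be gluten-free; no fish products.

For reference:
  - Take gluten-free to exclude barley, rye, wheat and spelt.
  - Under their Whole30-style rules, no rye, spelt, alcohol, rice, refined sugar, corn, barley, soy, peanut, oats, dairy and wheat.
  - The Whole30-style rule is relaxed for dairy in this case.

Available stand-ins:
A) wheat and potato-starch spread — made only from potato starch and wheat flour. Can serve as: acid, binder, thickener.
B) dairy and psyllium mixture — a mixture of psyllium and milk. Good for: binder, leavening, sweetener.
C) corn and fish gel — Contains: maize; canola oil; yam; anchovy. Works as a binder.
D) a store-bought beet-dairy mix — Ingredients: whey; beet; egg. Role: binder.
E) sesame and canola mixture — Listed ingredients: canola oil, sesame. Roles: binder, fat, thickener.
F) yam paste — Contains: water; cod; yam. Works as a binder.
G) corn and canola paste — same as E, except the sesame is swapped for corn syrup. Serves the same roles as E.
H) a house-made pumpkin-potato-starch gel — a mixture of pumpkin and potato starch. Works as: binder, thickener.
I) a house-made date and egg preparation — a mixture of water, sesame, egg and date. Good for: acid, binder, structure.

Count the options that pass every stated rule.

A: has wheat flour, so not gluten-free; has wheat flour, so not Whole30-style — reject
B: dairy is permitted under the Whole30-style carve-out; nothing else excluded — valid
C: has maize, so not Whole30-style; has anchovy, so not fish-free — reject
D: dairy is permitted under the Whole30-style carve-out; nothing else excluded — OK
E: all constraints satisfied — OK
F: has cod, so not fish-free — no
G: has corn syrup, so not Whole30-style — out
H: no coconut, Whole30-style — valid
I: nothing on the exclusion list — keep

5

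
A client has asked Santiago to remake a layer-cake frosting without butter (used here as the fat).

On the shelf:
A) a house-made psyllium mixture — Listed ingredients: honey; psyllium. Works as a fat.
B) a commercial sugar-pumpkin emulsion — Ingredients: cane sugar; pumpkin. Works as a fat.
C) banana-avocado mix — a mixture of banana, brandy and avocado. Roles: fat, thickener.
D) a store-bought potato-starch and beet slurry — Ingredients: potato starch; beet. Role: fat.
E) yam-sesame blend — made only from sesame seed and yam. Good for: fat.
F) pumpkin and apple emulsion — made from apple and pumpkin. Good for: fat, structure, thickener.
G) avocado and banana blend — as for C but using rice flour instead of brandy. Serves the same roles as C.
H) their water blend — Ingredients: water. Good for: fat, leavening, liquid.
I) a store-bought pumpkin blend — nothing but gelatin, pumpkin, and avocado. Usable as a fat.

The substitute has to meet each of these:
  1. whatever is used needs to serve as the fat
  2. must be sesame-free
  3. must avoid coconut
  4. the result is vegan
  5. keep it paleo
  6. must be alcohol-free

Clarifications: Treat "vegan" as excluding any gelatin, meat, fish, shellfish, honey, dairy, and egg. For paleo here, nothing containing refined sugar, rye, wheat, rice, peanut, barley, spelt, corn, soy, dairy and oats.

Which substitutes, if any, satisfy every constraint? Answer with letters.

A: has honey, so not vegan — out
B: has cane sugar, so not paleo — no
C: has brandy, so not alcohol-free — no
D: vegan, no coconut — keep
E: has sesame seed, so not sesame-free — reject
F: only pumpkin and apple; none excluded — keep
G: has rice flour, so not paleo — no
H: only water; none excluded — keep
I: has gelatin, so not vegan — out

D, F, H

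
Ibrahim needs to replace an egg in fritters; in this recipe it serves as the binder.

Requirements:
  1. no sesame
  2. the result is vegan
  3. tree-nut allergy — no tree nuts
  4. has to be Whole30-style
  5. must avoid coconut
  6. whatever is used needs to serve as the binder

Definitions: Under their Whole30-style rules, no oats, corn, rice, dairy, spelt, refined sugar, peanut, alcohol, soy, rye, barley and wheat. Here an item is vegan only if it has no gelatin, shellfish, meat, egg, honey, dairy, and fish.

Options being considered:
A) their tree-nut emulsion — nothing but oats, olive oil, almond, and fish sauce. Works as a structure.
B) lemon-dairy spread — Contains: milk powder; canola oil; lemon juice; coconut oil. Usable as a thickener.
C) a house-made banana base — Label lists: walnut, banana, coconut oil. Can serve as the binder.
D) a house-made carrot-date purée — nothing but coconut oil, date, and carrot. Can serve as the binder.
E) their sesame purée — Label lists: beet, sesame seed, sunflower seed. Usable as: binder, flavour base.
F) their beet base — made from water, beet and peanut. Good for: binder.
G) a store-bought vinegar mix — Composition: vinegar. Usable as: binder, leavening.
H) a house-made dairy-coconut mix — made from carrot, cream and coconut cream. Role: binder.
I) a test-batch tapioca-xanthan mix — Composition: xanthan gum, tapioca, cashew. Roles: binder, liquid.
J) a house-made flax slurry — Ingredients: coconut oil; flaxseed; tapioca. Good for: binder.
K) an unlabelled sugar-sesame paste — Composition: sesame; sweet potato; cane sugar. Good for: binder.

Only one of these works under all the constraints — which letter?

G

A: not usable as a binder; has oats, so not Whole30-style (and 2 more) — no
B: not usable as a binder; has milk powder, so not Whole30-style (and 2 more) — reject
C: has walnut, so not tree-nut-free; has coconut oil, so not coconut-free — out
D: has coconut oil, so not coconut-free — reject
E: has sesame seed, so not sesame-free — out
F: has peanut, so not Whole30-style — reject
G: vegan, no sesame — keep
H: has cream, so not Whole30-style; has cream, so not vegan (and 1 more) — no
I: has cashew, so not tree-nut-free — reject
J: has coconut oil, so not coconut-free — out
K: has cane sugar, so not Whole30-style; has sesame, so not sesame-free — out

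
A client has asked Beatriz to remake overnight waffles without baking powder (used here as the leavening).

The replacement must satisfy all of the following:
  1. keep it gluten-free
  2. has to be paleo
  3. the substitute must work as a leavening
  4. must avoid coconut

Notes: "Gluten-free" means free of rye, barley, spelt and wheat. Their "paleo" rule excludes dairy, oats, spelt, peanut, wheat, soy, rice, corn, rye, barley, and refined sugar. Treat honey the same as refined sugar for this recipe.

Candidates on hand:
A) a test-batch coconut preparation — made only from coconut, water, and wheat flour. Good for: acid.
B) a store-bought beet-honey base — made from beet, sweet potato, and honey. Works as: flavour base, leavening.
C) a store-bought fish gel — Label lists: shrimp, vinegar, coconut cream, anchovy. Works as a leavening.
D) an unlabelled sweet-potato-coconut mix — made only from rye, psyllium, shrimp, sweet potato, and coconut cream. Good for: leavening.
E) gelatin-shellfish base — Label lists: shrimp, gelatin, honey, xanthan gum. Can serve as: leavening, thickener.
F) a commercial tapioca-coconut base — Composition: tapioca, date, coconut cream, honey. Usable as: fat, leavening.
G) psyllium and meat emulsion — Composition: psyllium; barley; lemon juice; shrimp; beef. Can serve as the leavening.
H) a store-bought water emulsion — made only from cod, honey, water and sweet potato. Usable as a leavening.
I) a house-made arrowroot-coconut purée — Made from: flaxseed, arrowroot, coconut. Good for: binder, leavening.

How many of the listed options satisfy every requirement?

A: not usable as a leavening; has wheat flour, so not gluten-free (and 2 more) — no
B: has honey, so not paleo — no
C: has coconut cream, so not coconut-free — reject
D: has rye, so not gluten-free; has rye, so not paleo (and 1 more) — reject
E: has honey, so not paleo — reject
F: has honey, so not paleo; has coconut cream, so not coconut-free — no
G: has barley, so not gluten-free; has barley, so not paleo — no
H: has honey, so not paleo — out
I: has coconut, so not coconut-free — no

0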